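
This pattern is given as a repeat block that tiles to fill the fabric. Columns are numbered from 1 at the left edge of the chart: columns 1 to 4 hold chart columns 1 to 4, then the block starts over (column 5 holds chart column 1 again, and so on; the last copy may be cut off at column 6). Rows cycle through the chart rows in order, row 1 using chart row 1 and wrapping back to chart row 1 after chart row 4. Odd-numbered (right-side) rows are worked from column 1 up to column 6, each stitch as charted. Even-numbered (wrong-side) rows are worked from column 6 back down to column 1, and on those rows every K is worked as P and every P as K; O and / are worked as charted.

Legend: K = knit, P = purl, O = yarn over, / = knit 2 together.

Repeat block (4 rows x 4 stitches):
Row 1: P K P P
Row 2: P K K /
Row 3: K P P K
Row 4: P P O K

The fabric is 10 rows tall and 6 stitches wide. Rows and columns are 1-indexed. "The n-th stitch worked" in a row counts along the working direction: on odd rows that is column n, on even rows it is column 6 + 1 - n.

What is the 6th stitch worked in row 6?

Stitch:
K

Derivation:
Row 6 uses chart row ((6-1) mod 4)+1 = 2. Row 6 is even, so WS.
Chart row 2 tiled across columns 1-6: P K K / P K
WS: work from column 6 back to column 1 (reverse the tiled row), swapping K<->P (O and / unchanged).
Row 6 as worked: P K / P P K
Counting 6 along the worked row gives K.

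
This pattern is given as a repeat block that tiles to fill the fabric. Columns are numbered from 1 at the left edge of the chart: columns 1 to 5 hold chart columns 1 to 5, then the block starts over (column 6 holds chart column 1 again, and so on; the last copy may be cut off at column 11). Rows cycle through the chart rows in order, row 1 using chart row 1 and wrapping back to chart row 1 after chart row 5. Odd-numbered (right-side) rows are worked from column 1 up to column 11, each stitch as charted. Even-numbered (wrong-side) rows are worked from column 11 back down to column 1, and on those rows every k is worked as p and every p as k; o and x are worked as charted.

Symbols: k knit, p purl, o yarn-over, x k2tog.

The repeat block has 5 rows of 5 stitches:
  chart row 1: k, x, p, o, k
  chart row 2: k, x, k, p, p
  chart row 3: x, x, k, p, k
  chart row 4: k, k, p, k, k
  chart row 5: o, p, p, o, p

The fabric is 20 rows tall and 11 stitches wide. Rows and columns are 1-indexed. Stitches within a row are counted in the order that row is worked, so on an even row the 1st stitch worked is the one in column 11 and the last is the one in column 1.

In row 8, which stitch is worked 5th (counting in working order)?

== STITCH ==
x

Derivation:
For row 8: chart row = ((8-1) mod 5) + 1 = 3; this is a WS (even) row.
Chart row 3 tiled across columns 1-11: x x k p k x x k p k x
Wrong side: read the tiled row from column 11 down to 1 and exchange k with p (leave o, x).
Row 8 as worked: x p k p x x p k p x x
Stitch 5 in working order -> x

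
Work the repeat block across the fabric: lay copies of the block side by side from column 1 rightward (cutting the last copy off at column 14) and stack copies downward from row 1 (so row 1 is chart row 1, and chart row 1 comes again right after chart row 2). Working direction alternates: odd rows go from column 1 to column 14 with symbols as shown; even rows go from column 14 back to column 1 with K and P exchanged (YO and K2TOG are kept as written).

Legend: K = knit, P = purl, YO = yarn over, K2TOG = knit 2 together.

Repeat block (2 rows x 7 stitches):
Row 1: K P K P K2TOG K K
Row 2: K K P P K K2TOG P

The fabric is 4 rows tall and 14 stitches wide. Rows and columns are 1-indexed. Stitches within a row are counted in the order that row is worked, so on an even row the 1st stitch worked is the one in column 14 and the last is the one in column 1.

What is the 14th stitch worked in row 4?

Result:
P

Derivation:
Row 4 uses chart row ((4-1) mod 2)+1 = 2. Row 4 is even, so WS.
Chart row 2 tiled across columns 1-14: K K P P K K2TOG P K K P P K K2TOG P
WS: work from column 14 back to column 1 (reverse the tiled row), swapping K<->P (YO and K2TOG unchanged).
Row 4 as worked: K K2TOG P K K P P K K2TOG P K K P P
Stitch 14 in working order -> P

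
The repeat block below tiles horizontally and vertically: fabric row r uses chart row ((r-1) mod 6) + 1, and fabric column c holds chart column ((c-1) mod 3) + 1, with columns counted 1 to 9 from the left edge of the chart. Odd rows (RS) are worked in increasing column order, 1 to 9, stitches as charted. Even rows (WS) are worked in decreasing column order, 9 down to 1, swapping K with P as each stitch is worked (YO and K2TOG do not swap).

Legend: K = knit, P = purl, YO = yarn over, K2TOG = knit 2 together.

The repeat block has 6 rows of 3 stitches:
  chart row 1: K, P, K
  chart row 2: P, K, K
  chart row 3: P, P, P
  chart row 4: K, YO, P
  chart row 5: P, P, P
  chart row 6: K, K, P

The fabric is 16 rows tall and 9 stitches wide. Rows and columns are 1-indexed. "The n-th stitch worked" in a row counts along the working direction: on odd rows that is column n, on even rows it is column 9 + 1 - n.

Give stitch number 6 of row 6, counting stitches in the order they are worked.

Row 6: (6-1) mod 6 = 5, so use chart row 6. Even row -> WS.
Chart row 6 tiled across columns 1-9: K K P K K P K K P
WS row: flip the tiled sequence (start at column 9) and apply K<->P; YO and K2TOG stay.
Row 6 as worked: K P P K P P K P P
Counting 6 along the worked row gives P.

Result:
P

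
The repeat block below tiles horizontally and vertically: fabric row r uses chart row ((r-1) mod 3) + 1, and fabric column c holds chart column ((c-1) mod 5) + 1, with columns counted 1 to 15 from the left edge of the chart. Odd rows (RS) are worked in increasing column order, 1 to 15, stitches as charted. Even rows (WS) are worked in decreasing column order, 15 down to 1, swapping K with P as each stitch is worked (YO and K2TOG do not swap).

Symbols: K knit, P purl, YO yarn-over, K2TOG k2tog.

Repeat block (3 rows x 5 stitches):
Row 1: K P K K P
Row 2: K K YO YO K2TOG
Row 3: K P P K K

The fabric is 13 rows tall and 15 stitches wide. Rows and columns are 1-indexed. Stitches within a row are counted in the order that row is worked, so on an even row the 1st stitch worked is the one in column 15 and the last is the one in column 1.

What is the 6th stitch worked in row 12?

== STITCH ==
P

Derivation:
Row 12 uses chart row ((12-1) mod 3)+1 = 3. Row 12 is even, so WS.
Chart row 3 tiled across columns 1-15: K P P K K K P P K K K P P K K
WS row: flip the tiled sequence (start at column 15) and apply K<->P; YO and K2TOG stay.
Row 12 as worked: P P K K P P P K K P P P K K P
Counting 6 along the worked row gives P.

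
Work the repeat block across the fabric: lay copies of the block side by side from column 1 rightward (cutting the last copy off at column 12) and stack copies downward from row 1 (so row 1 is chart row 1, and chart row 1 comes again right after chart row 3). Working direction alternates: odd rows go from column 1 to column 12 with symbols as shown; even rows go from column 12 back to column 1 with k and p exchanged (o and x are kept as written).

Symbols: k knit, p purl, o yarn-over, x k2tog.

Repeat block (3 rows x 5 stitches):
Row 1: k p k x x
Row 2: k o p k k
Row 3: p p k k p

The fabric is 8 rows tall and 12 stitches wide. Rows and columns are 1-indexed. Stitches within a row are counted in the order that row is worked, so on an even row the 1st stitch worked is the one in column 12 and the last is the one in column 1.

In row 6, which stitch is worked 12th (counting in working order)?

Row 6 uses chart row ((6-1) mod 3)+1 = 3. Row 6 is even, so WS.
Chart row 3 tiled across columns 1-12: p p k k p p p k k p p p
WS row: flip the tiled sequence (start at column 12) and apply k<->p; o and x stay.
Row 6 as worked: k k k p p k k k p p k k
Stitch 12 in working order -> k

Result:
k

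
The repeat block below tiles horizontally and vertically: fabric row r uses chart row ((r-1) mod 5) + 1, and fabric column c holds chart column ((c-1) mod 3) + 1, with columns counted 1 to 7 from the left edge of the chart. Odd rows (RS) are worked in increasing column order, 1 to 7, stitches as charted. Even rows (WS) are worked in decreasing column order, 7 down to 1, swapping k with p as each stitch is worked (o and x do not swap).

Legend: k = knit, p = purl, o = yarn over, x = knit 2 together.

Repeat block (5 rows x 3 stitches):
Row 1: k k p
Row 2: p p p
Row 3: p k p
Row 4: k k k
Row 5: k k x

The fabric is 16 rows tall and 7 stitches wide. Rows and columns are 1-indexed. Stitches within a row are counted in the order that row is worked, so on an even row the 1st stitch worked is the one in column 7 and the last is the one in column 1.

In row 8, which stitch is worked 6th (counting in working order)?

Stitch:
p

Derivation:
Row 8 uses chart row ((8-1) mod 5)+1 = 3. Row 8 is even, so WS.
Chart row 3 tiled across columns 1-7: p k p p k p p
WS row: flip the tiled sequence (start at column 7) and apply k<->p; o and x stay.
Row 8 as worked: k k p k k p k
Counting 6 along the worked row gives p.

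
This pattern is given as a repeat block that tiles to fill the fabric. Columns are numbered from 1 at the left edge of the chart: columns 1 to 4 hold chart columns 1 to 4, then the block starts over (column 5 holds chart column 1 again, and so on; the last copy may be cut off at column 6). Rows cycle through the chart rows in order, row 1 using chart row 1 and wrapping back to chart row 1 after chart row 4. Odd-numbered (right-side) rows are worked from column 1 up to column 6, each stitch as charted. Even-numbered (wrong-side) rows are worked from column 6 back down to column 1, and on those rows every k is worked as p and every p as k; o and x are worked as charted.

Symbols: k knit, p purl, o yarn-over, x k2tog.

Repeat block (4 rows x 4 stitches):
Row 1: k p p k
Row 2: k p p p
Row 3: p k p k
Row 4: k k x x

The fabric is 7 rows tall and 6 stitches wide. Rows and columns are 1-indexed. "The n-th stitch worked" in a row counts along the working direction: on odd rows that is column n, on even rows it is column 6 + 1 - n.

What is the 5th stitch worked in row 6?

Row 6 uses chart row ((6-1) mod 4)+1 = 2. Row 6 is even, so WS.
Chart row 2 tiled across columns 1-6: k p p p k p
WS row: flip the tiled sequence (start at column 6) and apply k<->p; o and x stay.
Row 6 as worked: k p k k k p
Stitch 5 in working order -> k

Result:
k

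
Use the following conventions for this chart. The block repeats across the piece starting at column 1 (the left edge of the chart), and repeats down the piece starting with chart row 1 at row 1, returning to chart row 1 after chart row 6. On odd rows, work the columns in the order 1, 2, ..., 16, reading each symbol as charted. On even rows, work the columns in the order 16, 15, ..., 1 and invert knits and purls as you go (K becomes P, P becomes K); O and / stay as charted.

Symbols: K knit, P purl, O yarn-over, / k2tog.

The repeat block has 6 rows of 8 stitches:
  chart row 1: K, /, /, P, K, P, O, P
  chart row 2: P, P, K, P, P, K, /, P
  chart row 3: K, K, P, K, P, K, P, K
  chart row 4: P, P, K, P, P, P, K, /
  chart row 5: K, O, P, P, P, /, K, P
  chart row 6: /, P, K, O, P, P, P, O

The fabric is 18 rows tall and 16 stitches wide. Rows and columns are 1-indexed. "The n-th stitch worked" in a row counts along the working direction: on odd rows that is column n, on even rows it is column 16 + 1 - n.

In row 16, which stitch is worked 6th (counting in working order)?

Result:
P

Derivation:
Row 16: (16-1) mod 6 = 3, so use chart row 4. Even row -> WS.
Chart row 4 tiled across columns 1-16: P P K P P P K / P P K P P P K /
WS row: flip the tiled sequence (start at column 16) and apply K<->P; O and / stay.
Row 16 as worked: / P K K K P K K / P K K K P K K
Stitch 6 in working order -> P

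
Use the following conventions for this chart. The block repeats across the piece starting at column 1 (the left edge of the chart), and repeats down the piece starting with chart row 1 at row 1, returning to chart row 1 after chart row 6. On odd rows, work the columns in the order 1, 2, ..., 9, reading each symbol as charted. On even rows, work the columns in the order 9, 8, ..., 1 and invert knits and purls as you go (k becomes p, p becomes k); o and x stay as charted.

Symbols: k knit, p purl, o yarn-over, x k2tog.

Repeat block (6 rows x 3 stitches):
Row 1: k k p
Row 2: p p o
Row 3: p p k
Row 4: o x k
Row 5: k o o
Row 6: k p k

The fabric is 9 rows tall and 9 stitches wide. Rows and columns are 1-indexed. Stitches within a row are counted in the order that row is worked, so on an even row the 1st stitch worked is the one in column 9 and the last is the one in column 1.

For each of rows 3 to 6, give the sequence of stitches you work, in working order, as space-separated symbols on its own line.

Row 3: chart row 3, RS - tile across columns 1-9 and work as-is.
Row 4: chart row 4, WS - tiled (columns 1-9): o x k o x k o x k; work from column 9 back to 1 with k<->p swapped.
Row 5: chart row 5, RS - tile across columns 1-9 and work as-is.
Row 6: chart row 6, WS - tiled (columns 1-9): k p k k p k k p k; work from column 9 back to 1 with k<->p swapped.

Rows as worked:
p p k p p k p p k
p x o p x o p x o
k o o k o o k o o
p k p p k p p k p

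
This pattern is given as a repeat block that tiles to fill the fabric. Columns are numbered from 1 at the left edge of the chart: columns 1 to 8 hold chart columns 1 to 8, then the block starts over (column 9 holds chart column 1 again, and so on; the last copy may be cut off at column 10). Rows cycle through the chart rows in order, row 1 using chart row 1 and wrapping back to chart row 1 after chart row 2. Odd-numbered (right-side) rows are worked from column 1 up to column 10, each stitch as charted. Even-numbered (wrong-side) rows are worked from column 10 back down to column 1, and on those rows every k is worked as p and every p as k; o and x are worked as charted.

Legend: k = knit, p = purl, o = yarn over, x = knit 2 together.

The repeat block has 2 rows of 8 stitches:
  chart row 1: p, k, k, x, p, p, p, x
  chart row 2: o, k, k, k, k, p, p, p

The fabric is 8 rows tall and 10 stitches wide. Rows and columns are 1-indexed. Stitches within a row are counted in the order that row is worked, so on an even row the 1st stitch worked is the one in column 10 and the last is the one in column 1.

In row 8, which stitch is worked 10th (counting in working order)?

Row 8: (8-1) mod 2 = 1, so use chart row 2. Even row -> WS.
Chart row 2 tiled across columns 1-10: o k k k k p p p o k
WS row: flip the tiled sequence (start at column 10) and apply k<->p; o and x stay.
Row 8 as worked: p o k k k p p p p o
Stitch 10 in working order -> o

Result:
o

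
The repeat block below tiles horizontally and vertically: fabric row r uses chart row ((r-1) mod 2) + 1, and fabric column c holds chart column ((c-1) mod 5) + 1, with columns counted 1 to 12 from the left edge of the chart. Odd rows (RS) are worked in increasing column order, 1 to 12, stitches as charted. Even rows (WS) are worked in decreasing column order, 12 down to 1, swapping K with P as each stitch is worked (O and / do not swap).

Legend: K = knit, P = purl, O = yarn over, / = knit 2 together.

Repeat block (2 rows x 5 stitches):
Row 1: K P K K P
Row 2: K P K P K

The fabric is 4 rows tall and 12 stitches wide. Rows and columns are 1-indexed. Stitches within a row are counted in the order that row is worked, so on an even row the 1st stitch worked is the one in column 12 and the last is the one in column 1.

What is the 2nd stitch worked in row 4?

Stitch:
P

Derivation:
For row 4: chart row = ((4-1) mod 2) + 1 = 2; this is a WS (even) row.
Chart row 2 tiled across columns 1-12: K P K P K K P K P K K P
WS: work from column 12 back to column 1 (reverse the tiled row), swapping K<->P (O and / unchanged).
Row 4 as worked: K P P K P K P P K P K P
The 2nd stitch worked is P.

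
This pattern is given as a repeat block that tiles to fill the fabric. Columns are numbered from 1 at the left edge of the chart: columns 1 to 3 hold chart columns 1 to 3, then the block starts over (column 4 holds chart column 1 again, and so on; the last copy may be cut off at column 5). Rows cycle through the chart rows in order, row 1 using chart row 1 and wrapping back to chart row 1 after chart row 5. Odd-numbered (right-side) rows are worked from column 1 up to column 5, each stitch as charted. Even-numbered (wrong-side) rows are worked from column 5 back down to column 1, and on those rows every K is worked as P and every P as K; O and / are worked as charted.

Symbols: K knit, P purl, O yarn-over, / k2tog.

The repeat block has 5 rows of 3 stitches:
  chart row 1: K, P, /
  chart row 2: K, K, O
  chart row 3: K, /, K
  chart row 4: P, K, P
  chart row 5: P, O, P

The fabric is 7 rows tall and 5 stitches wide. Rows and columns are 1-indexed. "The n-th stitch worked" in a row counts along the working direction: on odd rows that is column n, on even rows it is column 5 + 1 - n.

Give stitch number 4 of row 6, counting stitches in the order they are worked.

Stitch:
K

Derivation:
For row 6: chart row = ((6-1) mod 5) + 1 = 1; this is a WS (even) row.
Chart row 1 tiled across columns 1-5: K P / K P
WS row: flip the tiled sequence (start at column 5) and apply K<->P; O and / stay.
Row 6 as worked: K P / K P
Counting 4 along the worked row gives K.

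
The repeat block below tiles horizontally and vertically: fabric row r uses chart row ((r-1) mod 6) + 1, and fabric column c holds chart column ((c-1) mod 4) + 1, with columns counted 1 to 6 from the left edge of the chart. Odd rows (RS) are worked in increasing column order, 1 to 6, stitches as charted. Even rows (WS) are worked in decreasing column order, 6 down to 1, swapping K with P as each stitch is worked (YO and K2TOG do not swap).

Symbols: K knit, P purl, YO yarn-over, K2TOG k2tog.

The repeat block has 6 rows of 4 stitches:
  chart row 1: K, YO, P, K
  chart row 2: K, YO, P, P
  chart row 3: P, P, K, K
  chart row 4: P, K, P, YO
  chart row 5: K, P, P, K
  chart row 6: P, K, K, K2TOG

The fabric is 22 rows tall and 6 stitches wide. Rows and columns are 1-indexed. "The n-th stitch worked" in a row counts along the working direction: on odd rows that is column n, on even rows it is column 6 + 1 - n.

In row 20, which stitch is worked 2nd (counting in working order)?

Row 20 uses chart row ((20-1) mod 6)+1 = 2. Row 20 is even, so WS.
Chart row 2 tiled across columns 1-6: K YO P P K YO
WS: work from column 6 back to column 1 (reverse the tiled row), swapping K<->P (YO and K2TOG unchanged).
Row 20 as worked: YO P K K YO P
Counting 2 along the worked row gives P.

== STITCH ==
P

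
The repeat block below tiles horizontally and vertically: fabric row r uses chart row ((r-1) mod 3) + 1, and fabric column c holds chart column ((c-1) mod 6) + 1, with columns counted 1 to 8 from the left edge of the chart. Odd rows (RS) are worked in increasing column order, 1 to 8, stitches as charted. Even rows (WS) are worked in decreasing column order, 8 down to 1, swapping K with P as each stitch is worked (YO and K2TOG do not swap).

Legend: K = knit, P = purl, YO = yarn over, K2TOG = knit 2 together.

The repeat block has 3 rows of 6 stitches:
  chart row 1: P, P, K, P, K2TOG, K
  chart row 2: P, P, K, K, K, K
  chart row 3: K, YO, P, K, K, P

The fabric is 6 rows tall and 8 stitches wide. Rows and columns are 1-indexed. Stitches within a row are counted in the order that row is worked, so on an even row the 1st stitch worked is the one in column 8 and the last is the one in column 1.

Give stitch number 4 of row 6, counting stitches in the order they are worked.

== STITCH ==
P

Derivation:
Row 6 uses chart row ((6-1) mod 3)+1 = 3. Row 6 is even, so WS.
Chart row 3 tiled across columns 1-8: K YO P K K P K YO
Wrong side: read the tiled row from column 8 down to 1 and exchange K with P (leave YO, K2TOG).
Row 6 as worked: YO P K P P K YO P
Stitch 4 in working order -> P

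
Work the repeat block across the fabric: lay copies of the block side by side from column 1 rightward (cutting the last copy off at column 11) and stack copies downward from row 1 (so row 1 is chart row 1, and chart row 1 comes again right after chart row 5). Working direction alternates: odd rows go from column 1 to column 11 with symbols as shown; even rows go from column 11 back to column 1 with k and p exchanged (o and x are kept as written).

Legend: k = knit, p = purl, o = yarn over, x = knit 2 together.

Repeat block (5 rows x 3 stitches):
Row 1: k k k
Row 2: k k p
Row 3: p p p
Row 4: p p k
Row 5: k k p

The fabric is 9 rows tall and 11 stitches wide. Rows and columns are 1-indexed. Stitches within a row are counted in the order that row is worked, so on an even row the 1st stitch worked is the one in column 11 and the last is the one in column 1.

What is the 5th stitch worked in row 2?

Row 2: (2-1) mod 5 = 1, so use chart row 2. Even row -> WS.
Chart row 2 tiled across columns 1-11: k k p k k p k k p k k
WS row: flip the tiled sequence (start at column 11) and apply k<->p; o and x stay.
Row 2 as worked: p p k p p k p p k p p
The 5th stitch worked is p.

Stitch:
p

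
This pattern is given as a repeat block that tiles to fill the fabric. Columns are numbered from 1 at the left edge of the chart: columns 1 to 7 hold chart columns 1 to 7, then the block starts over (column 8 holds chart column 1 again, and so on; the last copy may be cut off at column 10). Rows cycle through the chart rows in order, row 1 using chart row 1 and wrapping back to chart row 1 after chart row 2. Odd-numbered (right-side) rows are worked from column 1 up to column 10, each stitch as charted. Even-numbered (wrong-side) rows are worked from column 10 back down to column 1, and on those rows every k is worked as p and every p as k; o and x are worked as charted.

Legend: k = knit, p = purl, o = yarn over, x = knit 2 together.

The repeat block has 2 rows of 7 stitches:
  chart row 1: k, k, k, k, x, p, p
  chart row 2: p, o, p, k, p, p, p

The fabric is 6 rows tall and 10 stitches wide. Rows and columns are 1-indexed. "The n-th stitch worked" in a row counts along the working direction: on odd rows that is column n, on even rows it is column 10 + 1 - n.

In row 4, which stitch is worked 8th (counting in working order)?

Stitch:
k

Derivation:
Row 4: (4-1) mod 2 = 1, so use chart row 2. Even row -> WS.
Chart row 2 tiled across columns 1-10: p o p k p p p p o p
WS: work from column 10 back to column 1 (reverse the tiled row), swapping k<->p (o and x unchanged).
Row 4 as worked: k o k k k k p k o k
Stitch 8 in working order -> k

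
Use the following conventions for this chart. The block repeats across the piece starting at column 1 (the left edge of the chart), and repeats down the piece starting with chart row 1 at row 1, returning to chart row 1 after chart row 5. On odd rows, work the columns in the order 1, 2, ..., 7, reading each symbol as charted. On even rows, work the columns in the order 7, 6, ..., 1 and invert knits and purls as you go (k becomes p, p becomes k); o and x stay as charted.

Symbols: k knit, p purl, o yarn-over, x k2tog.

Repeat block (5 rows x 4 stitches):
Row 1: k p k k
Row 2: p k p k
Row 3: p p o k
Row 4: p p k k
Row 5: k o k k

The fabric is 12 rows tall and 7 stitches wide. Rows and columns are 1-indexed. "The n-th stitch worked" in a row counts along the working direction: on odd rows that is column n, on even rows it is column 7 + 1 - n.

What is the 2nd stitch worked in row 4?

Result:
k

Derivation:
For row 4: chart row = ((4-1) mod 5) + 1 = 4; this is a WS (even) row.
Chart row 4 tiled across columns 1-7: p p k k p p k
WS: work from column 7 back to column 1 (reverse the tiled row), swapping k<->p (o and x unchanged).
Row 4 as worked: p k k p p k k
Stitch 2 in working order -> k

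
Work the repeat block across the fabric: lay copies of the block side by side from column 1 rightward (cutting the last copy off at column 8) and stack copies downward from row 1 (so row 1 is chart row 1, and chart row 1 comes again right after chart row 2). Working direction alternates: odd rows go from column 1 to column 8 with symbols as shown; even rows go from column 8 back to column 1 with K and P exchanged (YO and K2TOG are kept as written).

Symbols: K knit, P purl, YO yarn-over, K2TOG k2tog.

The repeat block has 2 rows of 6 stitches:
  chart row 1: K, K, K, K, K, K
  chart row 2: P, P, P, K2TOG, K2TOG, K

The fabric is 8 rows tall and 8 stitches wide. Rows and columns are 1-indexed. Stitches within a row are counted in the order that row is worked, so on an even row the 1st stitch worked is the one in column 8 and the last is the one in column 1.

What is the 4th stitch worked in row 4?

Row 4: (4-1) mod 2 = 1, so use chart row 2. Even row -> WS.
Chart row 2 tiled across columns 1-8: P P P K2TOG K2TOG K P P
Wrong side: read the tiled row from column 8 down to 1 and exchange K with P (leave YO, K2TOG).
Row 4 as worked: K K P K2TOG K2TOG K K K
Stitch 4 in working order -> K2TOG

Stitch:
K2TOG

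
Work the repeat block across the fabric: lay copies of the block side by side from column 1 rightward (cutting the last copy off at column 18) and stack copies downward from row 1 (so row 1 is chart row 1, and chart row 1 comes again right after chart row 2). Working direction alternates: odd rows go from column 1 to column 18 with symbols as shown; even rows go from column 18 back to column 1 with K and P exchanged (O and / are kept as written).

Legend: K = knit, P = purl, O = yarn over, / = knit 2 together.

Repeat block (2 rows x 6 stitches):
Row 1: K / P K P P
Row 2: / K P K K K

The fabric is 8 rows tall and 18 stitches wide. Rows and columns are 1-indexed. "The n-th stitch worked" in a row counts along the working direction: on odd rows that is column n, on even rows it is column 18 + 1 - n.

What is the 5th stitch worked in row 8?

Result:
P

Derivation:
Row 8 uses chart row ((8-1) mod 2)+1 = 2. Row 8 is even, so WS.
Chart row 2 tiled across columns 1-18: / K P K K K / K P K K K / K P K K K
Wrong side: read the tiled row from column 18 down to 1 and exchange K with P (leave O, /).
Row 8 as worked: P P P K P / P P P K P / P P P K P /
Stitch 5 in working order -> P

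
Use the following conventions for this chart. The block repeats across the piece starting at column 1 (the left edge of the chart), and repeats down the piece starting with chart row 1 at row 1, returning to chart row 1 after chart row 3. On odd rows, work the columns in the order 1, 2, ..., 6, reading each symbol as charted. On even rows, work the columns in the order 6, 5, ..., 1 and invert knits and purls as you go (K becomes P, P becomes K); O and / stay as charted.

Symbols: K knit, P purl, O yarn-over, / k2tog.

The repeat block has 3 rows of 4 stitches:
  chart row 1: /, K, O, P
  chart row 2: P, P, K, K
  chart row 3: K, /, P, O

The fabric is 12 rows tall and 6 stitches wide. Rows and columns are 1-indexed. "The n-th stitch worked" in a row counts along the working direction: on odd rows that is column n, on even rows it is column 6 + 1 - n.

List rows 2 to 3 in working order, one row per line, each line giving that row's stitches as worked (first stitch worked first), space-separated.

Row 2: chart row 2, WS - tiled (columns 1-6): P P K K P P; work from column 6 back to 1 with K<->P swapped.
Row 3: chart row 3, RS - tile across columns 1-6 and work as-is.

== ROWS AS WORKED ==
K K P P K K
K / P O K /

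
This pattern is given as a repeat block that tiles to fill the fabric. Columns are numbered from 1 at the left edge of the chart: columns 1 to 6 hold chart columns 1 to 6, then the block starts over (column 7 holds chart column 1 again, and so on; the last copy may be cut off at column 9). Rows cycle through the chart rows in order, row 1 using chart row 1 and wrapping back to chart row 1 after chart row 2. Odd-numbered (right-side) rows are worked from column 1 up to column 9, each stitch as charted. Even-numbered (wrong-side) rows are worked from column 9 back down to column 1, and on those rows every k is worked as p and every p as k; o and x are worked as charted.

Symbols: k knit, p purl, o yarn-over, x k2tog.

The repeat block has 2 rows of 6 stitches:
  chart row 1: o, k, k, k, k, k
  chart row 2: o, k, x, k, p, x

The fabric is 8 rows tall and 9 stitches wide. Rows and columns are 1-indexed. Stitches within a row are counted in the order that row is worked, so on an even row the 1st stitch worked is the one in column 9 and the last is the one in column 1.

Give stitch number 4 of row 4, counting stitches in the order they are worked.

Stitch:
x

Derivation:
For row 4: chart row = ((4-1) mod 2) + 1 = 2; this is a WS (even) row.
Chart row 2 tiled across columns 1-9: o k x k p x o k x
WS row: flip the tiled sequence (start at column 9) and apply k<->p; o and x stay.
Row 4 as worked: x p o x k p x p o
Stitch 4 in working order -> x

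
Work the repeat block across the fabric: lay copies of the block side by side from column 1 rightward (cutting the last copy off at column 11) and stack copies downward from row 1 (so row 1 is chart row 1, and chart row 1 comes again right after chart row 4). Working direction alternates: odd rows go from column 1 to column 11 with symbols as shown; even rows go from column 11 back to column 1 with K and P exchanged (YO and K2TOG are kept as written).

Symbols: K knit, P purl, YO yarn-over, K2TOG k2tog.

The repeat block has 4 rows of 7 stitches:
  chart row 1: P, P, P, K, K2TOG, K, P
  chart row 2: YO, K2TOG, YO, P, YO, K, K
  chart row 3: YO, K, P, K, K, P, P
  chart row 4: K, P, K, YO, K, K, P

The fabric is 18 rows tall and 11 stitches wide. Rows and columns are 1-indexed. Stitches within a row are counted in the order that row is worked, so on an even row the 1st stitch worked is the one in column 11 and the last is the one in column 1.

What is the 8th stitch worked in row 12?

Result:
YO

Derivation:
Row 12 uses chart row ((12-1) mod 4)+1 = 4. Row 12 is even, so WS.
Chart row 4 tiled across columns 1-11: K P K YO K K P K P K YO
Wrong side: read the tiled row from column 11 down to 1 and exchange K with P (leave YO, K2TOG).
Row 12 as worked: YO P K P K P P YO P K P
Counting 8 along the worked row gives YO.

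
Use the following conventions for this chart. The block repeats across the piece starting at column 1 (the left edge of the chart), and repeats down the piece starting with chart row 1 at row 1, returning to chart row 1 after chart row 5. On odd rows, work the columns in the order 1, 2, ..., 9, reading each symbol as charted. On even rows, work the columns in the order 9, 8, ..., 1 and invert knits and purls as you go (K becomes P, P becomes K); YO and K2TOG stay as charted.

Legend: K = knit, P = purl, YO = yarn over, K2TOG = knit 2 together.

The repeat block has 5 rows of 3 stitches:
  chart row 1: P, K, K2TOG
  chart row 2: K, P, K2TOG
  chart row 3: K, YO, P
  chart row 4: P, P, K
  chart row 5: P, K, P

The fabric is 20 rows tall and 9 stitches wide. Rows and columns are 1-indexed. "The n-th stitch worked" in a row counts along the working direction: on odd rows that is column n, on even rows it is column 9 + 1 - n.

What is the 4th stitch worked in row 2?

Stitch:
K2TOG

Derivation:
Row 2 uses chart row ((2-1) mod 5)+1 = 2. Row 2 is even, so WS.
Chart row 2 tiled across columns 1-9: K P K2TOG K P K2TOG K P K2TOG
WS: work from column 9 back to column 1 (reverse the tiled row), swapping K<->P (YO and K2TOG unchanged).
Row 2 as worked: K2TOG K P K2TOG K P K2TOG K P
The 4th stitch worked is K2TOG.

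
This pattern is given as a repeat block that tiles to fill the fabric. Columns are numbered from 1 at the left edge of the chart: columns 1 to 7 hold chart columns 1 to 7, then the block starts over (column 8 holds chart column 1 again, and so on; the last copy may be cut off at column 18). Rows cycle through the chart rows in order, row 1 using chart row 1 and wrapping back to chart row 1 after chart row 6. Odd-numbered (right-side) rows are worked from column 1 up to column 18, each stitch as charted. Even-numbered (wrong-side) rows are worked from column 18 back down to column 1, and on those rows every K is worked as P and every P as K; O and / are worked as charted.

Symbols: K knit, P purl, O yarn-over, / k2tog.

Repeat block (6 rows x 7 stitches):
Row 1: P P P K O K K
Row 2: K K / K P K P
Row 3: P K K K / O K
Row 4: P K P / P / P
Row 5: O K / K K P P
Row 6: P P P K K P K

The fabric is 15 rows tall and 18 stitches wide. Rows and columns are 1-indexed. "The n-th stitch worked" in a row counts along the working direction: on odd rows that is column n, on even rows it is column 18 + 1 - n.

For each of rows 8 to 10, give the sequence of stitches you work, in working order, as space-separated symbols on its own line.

Row 8: chart row 2, WS - tiled (columns 1-18): K K / K P K P K K / K P K P K K / K; work from column 18 back to 1 with K<->P swapped.
Row 9: chart row 3, RS - tile across columns 1-18 and work as-is.
Row 10: chart row 4, WS - tiled (columns 1-18): P K P / P / P P K P / P / P P K P /; work from column 18 back to 1 with K<->P swapped.

Rows as worked:
P / P P K P K P / P P K P K P / P P
P K K K / O K P K K K / O K P K K K
/ K P K K / K / K P K K / K / K P K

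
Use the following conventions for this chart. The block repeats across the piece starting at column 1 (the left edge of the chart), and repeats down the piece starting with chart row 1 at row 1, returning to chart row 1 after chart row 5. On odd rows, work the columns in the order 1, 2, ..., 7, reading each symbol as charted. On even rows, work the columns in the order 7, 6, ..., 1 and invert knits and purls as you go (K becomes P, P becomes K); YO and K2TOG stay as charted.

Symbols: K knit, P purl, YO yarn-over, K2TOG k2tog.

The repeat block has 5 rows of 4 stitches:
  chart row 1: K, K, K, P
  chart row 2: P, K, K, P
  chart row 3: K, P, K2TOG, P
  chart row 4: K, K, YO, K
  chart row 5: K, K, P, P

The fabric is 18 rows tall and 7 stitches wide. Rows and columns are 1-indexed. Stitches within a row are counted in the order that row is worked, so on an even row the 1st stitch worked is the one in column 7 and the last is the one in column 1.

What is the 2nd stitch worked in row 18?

Stitch:
K

Derivation:
For row 18: chart row = ((18-1) mod 5) + 1 = 3; this is a WS (even) row.
Chart row 3 tiled across columns 1-7: K P K2TOG P K P K2TOG
WS row: flip the tiled sequence (start at column 7) and apply K<->P; YO and K2TOG stay.
Row 18 as worked: K2TOG K P K K2TOG K P
The 2nd stitch worked is K.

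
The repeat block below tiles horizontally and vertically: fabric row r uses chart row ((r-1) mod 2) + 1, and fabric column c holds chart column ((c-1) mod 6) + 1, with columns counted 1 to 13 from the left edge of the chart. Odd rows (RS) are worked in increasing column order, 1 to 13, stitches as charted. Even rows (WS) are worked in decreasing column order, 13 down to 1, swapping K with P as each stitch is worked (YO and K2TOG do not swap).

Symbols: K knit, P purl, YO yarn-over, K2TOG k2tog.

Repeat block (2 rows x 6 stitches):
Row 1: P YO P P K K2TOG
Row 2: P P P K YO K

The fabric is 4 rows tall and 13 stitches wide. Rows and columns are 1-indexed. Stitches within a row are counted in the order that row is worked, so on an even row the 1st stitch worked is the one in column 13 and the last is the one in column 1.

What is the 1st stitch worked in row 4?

Stitch:
K

Derivation:
For row 4: chart row = ((4-1) mod 2) + 1 = 2; this is a WS (even) row.
Chart row 2 tiled across columns 1-13: P P P K YO K P P P K YO K P
WS: work from column 13 back to column 1 (reverse the tiled row), swapping K<->P (YO and K2TOG unchanged).
Row 4 as worked: K P YO P K K K P YO P K K K
Stitch 1 in working order -> K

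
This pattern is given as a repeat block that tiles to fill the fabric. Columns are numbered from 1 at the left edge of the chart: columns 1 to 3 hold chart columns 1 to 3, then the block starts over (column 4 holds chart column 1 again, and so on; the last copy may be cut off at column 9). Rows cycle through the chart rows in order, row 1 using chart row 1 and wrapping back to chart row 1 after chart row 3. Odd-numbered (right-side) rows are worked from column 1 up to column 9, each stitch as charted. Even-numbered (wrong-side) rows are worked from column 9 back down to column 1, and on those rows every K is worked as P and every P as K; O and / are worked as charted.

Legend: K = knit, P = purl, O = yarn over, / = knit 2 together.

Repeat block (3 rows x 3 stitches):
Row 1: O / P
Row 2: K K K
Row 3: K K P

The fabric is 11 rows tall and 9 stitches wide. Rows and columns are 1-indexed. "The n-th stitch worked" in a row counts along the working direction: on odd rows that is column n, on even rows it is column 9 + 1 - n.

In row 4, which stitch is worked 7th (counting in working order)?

Stitch:
K

Derivation:
Row 4: (4-1) mod 3 = 0, so use chart row 1. Even row -> WS.
Chart row 1 tiled across columns 1-9: O / P O / P O / P
WS: work from column 9 back to column 1 (reverse the tiled row), swapping K<->P (O and / unchanged).
Row 4 as worked: K / O K / O K / O
Stitch 7 in working order -> K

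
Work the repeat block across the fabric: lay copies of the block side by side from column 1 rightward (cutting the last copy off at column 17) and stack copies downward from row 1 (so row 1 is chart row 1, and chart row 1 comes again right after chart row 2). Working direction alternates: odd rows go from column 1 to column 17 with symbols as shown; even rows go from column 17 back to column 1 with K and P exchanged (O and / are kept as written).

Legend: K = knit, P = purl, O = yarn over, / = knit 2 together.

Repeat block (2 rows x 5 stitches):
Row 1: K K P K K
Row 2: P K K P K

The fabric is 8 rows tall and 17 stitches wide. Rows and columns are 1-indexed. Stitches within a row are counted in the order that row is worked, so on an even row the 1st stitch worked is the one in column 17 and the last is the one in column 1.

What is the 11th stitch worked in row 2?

For row 2: chart row = ((2-1) mod 2) + 1 = 2; this is a WS (even) row.
Chart row 2 tiled across columns 1-17: P K K P K P K K P K P K K P K P K
WS row: flip the tiled sequence (start at column 17) and apply K<->P; O and / stay.
Row 2 as worked: P K P K P P K P K P P K P K P P K
The 11th stitch worked is P.

Stitch:
P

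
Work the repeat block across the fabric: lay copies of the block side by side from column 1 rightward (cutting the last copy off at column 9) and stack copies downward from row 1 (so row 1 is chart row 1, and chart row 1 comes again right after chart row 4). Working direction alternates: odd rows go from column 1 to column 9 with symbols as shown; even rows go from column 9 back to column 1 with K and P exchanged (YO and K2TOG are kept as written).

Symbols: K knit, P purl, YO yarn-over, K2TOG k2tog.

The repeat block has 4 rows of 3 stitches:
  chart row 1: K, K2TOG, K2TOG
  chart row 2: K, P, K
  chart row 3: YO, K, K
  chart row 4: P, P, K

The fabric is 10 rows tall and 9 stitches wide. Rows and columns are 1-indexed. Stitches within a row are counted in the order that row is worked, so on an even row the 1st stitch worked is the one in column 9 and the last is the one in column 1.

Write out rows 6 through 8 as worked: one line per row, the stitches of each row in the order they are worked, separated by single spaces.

Result:
P K P P K P P K P
YO K K YO K K YO K K
P K K P K K P K K

Derivation:
Row 6: chart row 2, WS - tiled (columns 1-9): K P K K P K K P K; work from column 9 back to 1 with K<->P swapped.
Row 7: chart row 3, RS - tile across columns 1-9 and work as-is.
Row 8: chart row 4, WS - tiled (columns 1-9): P P K P P K P P K; work from column 9 back to 1 with K<->P swapped.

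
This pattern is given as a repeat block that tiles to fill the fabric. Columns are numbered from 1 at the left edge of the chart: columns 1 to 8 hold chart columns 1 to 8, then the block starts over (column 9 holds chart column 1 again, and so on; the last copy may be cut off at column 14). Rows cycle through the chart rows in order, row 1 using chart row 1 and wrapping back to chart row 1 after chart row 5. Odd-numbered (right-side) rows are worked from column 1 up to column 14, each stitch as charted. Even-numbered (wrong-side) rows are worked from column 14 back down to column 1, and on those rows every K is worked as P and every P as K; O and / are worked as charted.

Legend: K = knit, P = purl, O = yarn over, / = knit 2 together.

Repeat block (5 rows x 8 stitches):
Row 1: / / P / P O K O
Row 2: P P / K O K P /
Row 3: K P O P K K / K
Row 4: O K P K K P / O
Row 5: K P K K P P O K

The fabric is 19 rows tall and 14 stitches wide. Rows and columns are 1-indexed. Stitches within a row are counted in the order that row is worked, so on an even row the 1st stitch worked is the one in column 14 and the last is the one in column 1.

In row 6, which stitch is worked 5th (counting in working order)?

Row 6 uses chart row ((6-1) mod 5)+1 = 1. Row 6 is even, so WS.
Chart row 1 tiled across columns 1-14: / / P / P O K O / / P / P O
WS row: flip the tiled sequence (start at column 14) and apply K<->P; O and / stay.
Row 6 as worked: O K / K / / O P O K / K / /
Stitch 5 in working order -> /

Stitch:
/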